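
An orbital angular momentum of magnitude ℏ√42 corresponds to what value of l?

l = 6

Since |L|² = l(l+1)ℏ², l(l+1) = 42.
l² + l − 42 = 0 ⇒ l = 6.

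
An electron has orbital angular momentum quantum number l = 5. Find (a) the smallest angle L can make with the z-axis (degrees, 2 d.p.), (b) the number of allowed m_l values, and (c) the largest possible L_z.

θ_min ≈ 24.09°; 11 values; L_z,max = 5ℏ

cos θ_min = 5/√30, so θ_min ≈ 24.09°.
There are 2l+1 = 11 values of m_l.
L_z,max = lℏ = 5ℏ.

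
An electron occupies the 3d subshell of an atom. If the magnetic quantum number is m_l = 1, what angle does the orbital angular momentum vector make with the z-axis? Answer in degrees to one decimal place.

θ ≈ 65.9°

For 3d, l = 2.
|L|² = l(l+1)ℏ² = 6ℏ², so |L| = √6 ℏ.
L_z = m_l ℏ = 1ℏ.
cos θ = L_z/|L| = 1/√6, so θ ≈ 65.9°.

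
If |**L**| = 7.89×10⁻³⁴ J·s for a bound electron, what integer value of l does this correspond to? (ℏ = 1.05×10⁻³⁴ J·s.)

l = 7

Dividing by ℏ: |L|/ℏ ≈ 7.514.
l(l+1) ≈ 7.514² ≈ 56.46, so l = 7.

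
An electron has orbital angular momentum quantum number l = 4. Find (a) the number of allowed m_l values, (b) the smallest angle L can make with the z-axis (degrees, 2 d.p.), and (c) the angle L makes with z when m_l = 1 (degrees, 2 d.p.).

There are 2l+1 = 9 values of m_l.
cos θ_min = 4/√20, so θ_min ≈ 26.57°.
For m_l = 1: cos θ = 1/√20, θ ≈ 77.08°.

9 values; θ_min ≈ 26.57°; θ(m_l=1) ≈ 77.08°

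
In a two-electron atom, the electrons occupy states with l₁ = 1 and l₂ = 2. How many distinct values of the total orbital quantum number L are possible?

L runs from |1 − 2| = 1 to 1 + 2 = 3.
So L can be 1, 2, 3.
That is 3 values.

3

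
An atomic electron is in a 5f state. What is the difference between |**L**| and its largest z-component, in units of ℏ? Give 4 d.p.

5f means n = 5, l = 3.
|L| = 2√3 ℏ ≈ 3.4641ℏ, while L_z,max = lℏ = 3ℏ.
The difference is (2√3 − 3)ℏ ≈ 0.4641ℏ.

|L| − L_z,max ≈ 0.4641ℏ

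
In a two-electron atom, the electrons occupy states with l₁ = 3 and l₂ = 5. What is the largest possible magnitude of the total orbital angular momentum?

|L_tot|_max = 6√2 ℏ ≈ 8.485ℏ

L runs from |3 − 5| = 2 to 3 + 5 = 8.
Allowed values: L = 2, 3, 4, 5, 6, 7, 8.
The largest magnitude corresponds to L = 8: |L_tot| = ℏ√(8·9) = 6√2 ℏ.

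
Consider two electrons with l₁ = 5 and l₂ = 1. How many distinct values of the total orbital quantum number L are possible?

3

By the triangle rule, |l₁ − l₂| ≤ L ≤ l₁ + l₂.
So L can be 4, 5, 6.
That is 3 values.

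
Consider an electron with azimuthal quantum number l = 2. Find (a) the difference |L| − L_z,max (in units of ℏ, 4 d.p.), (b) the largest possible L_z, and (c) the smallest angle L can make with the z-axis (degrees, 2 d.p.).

|L| − L_z,max = (√6 − 2)ℏ ≈ 0.4495ℏ.
L_z,max = lℏ = 2ℏ.
cos θ_min = 2/√6, so θ_min ≈ 35.26°.

|L|−L_z,max ≈ 0.4495ℏ; L_z,max = 2ℏ; θ_min ≈ 35.26°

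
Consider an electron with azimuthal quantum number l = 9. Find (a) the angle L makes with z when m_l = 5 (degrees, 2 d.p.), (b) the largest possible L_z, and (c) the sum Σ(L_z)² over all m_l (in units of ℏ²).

θ(m_l=5) ≈ 58.19°; L_z,max = 9ℏ; Σ(L_z)² = 570 ℏ²

For m_l = 5: cos θ = 5/√90, θ ≈ 58.19°.
L_z,max = lℏ = 9ℏ.
Σ m_l² = 570, so Σ(L_z)² = 570 ℏ².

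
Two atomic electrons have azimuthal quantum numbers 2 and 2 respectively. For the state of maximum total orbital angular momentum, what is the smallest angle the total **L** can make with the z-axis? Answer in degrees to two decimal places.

θ_min ≈ 26.57°

By the triangle rule, |l₁ − l₂| ≤ L ≤ l₁ + l₂.
L ∈ {0, 1, 2, 3, 4}.
The maximum is L = 4, with |L_tot| = ℏ√(4·5) = 2√5 ℏ.
The minimum angle with z is arccos(4/√20) ≈ 26.57°.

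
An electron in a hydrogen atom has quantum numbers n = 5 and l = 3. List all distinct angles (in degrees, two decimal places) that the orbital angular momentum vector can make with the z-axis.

θ ∈ {30.00°, 54.74°, 73.22°, 90.00°, 106.78°, 125.26°, 150.00°}

|L|² = l(l+1)ℏ² = 12ℏ², so |L| = 2√3 ℏ.
cos θ = m_l/√12 for each m_l ∈ {-3, -2, -1, 0, 1, 2, 3}.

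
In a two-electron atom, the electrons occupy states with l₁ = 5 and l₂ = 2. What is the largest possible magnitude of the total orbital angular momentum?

By the triangle rule, |l₁ − l₂| ≤ L ≤ l₁ + l₂.
Allowed values: L = 3, 4, 5, 6, 7.
The largest magnitude corresponds to L = 7: |L_tot| = ℏ√(7·8) = 2√14 ℏ.

|L_tot|_max = 2√14 ℏ ≈ 7.483ℏ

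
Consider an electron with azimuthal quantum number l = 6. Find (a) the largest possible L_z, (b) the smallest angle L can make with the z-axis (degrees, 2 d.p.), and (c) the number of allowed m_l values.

L_z,max = 6ℏ; θ_min ≈ 22.21°; 13 values

L_z,max = lℏ = 6ℏ.
cos θ_min = 6/√42, so θ_min ≈ 22.21°.
There are 2l+1 = 13 values of m_l.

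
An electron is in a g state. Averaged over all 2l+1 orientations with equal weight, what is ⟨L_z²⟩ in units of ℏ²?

The letter g corresponds to l = 4.
The allowed m_l values are -4, -3, -2, -1, 0, 1, 2, 3, 4.
⟨L_z²⟩ = ℏ²·l(l+1)/3 = 6.667ℏ².

⟨L_z²⟩ = 6.667 ℏ²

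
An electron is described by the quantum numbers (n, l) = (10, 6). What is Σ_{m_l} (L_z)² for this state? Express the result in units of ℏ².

The allowed m_l values are -6, -5, -4, -3, -2, -1, 0, 1, 2, 3, 4, 5, 6.
Σ m_l² = 2·(1 + 4 + 9 + 16 + 25 + 36) = 182.

Σ(L_z)² = 182 ℏ²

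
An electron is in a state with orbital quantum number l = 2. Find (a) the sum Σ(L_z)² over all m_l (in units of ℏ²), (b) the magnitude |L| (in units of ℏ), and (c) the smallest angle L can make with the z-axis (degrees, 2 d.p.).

Σ m_l² = 10, so Σ(L_z)² = 10 ℏ².
|L| = ℏ√(2·3) = √6 ℏ ≈ 2.449ℏ.
cos θ_min = 2/√6, so θ_min ≈ 35.26°.

Σ(L_z)² = 10 ℏ²; |L| = √6 ℏ ≈ 2.449ℏ; θ_min ≈ 35.26°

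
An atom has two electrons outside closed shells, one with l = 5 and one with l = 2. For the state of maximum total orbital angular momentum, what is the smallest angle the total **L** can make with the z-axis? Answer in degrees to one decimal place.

θ_min ≈ 20.7°

L runs from |5 − 2| = 3 to 5 + 2 = 7.
Allowed values: L = 3, 4, 5, 6, 7.
The maximum is L = 7, with |L_tot| = ℏ√(7·8) = 2√14 ℏ.
The minimum angle with z is arccos(7/√56) ≈ 20.7°.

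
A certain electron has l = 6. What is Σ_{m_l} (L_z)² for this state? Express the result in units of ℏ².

m_l ∈ {-6, -5, -4, -3, -2, -1, 0, 1, 2, 3, 4, 5, 6}.
Σ m_l² = l(l+1)(2l+1)/3 = 6·7·13/3 = 182.

Σ(L_z)² = 182 ℏ²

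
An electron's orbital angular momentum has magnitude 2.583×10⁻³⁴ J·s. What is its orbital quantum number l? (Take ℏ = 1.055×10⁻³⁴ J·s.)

In units of ℏ, |L| ≈ 2.448.
(|L|/ℏ)² = l(l+1) ≈ 5.99 ⇒ l = 2.

l = 2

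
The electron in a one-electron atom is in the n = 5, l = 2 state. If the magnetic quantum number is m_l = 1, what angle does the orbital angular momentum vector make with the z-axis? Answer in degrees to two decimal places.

|L| = √(l(l+1)) ℏ = √6 ℏ.
L_z = m_l ℏ = 1ℏ.
cos θ = L_z/|L| = 1/√6, so θ ≈ 65.91°.

θ ≈ 65.91°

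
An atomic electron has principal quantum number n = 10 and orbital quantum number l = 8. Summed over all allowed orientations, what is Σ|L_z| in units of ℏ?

Σ|L_z| = 72 ℏ

The allowed m_l values are -8, -7, -6, -5, -4, -3, -2, -1, 0, 1, 2, 3, 4, 5, 6, 7, 8.
Σ|m_l| = 2·8(8+1)/2 = 72.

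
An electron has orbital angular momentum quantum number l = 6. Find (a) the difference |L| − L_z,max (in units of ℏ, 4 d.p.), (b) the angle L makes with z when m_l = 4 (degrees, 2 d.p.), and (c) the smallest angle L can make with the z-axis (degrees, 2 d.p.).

|L|−L_z,max ≈ 0.4807ℏ; θ(m_l=4) ≈ 51.89°; θ_min ≈ 22.21°

|L| − L_z,max = (√42 − 6)ℏ ≈ 0.4807ℏ.
For m_l = 4: cos θ = 4/√42, θ ≈ 51.89°.
cos θ_min = 6/√42, so θ_min ≈ 22.21°.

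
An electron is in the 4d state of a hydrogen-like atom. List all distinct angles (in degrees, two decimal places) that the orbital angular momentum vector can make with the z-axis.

4d means n = 4, l = 2.
|L| = ℏ√(l(l+1)) = √6 ℏ.
cos θ = m_l/√6 for each m_l ∈ {-2, -1, 0, 1, 2}.

θ ∈ {35.26°, 65.91°, 90.00°, 114.09°, 144.74°}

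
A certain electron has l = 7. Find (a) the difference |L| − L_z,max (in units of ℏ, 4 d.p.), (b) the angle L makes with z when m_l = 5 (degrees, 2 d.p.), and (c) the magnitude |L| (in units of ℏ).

|L| − L_z,max = (2√14 − 7)ℏ ≈ 0.4833ℏ.
For m_l = 5: cos θ = 5/√56, θ ≈ 48.08°.
|L| = ℏ√(7·8) = 2√14 ℏ ≈ 7.483ℏ.

|L|−L_z,max ≈ 0.4833ℏ; θ(m_l=5) ≈ 48.08°; |L| = 2√14 ℏ ≈ 7.483ℏ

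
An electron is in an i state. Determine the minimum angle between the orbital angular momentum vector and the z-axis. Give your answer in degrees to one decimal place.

θ_min ≈ 22.2°

The letter i corresponds to l = 6.
|L|² = l(l+1)ℏ² = 42ℏ², so |L| = √42 ℏ.
The smallest angle corresponds to the largest L_z, i.e. m_l = l = 6, giving L_z = 6ℏ.
cos θ_min = 6/√42, so θ_min ≈ 22.2°.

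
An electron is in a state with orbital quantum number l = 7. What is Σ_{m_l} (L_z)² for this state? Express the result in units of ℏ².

Σ(L_z)² = 280 ℏ²

m_l ∈ {-7, -6, -5, -4, -3, -2, -1, 0, 1, 2, 3, 4, 5, 6, 7}.
Summing m² from −7 to 7: Σ m_l² = 280.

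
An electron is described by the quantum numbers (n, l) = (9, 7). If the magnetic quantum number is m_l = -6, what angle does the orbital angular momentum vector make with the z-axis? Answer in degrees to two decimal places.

θ ≈ 143.30°

|L|² = l(l+1)ℏ² = 56ℏ², so |L| = 2√14 ℏ.
L_z = m_l ℏ = −6ℏ.
cos θ = L_z/|L| = -6/√56, so θ ≈ 143.30°.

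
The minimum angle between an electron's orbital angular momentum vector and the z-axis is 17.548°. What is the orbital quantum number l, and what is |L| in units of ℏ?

l = 10, |L| = √110 ℏ ≈ 10.488ℏ

cos θ_min = l/√(l(l+1)) = √(l/(l+1)), so l/(l+1) = cos²(17.548°) = 0.9091.
Solving: l = 10.
Then |L| = ℏ√(10·11) = √110 ℏ.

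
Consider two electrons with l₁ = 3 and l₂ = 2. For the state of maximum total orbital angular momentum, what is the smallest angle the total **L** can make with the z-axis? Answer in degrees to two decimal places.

θ_min ≈ 24.09°

L runs from |3 − 2| = 1 to 3 + 2 = 5.
L ∈ {1, 2, 3, 4, 5}.
The maximum is L = 5, with |L_tot| = ℏ√(5·6) = √30 ℏ.
The minimum angle with z is arccos(5/√30) ≈ 24.09°.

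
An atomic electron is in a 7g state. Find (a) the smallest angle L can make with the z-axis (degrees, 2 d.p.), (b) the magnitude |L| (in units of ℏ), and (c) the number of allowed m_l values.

θ_min ≈ 26.57°; |L| = 2√5 ℏ ≈ 4.472ℏ; 9 values

The 7g subshell has l = 4.
cos θ_min = 4/√20, so θ_min ≈ 26.57°.
|L| = ℏ√(4·5) = 2√5 ℏ ≈ 4.472ℏ.
There are 2l+1 = 9 values of m_l.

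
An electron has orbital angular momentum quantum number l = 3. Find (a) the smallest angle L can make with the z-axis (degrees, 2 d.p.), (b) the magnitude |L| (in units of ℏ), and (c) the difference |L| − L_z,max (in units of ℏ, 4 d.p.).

cos θ_min = 3/√12, so θ_min ≈ 30.00°.
|L| = ℏ√(3·4) = 2√3 ℏ ≈ 3.464ℏ.
|L| − L_z,max = (2√3 − 3)ℏ ≈ 0.4641ℏ.

θ_min ≈ 30.00°; |L| = 2√3 ℏ ≈ 3.464ℏ; |L|−L_z,max ≈ 0.4641ℏ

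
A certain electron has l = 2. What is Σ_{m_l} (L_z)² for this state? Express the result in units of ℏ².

Σ(L_z)² = 10 ℏ²

m_l ∈ {-2, -1, 0, 1, 2}.
Σ m_l² = 2·(1 + 4) = 10.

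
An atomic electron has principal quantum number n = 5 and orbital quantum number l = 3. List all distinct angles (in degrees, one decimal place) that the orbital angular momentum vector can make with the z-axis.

|L|² = l(l+1)ℏ² = 12ℏ², so |L| = 2√3 ℏ.
cos θ = m_l/√12 for each m_l ∈ {-3, -2, -1, 0, 1, 2, 3}.

θ ∈ {30.0°, 54.7°, 73.2°, 90.0°, 106.8°, 125.3°, 150.0°}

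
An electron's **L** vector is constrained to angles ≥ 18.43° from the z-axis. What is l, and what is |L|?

At minimum angle, m_l = l, so cos θ = l/√(l(l+1)); cos²θ = l/(l+1) = 0.9001.
l = cos²θ/sin²θ ≈ 9.
Then |L| = ℏ√(9·10) = 3√10 ℏ.

l = 9, |L| = 3√10 ℏ ≈ 9.487ℏ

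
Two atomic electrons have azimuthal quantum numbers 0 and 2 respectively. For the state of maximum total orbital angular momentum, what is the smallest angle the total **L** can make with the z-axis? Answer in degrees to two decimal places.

θ_min ≈ 35.26°

By the triangle rule, |l₁ − l₂| ≤ L ≤ l₁ + l₂.
L ∈ {2}.
The maximum is L = 2, with |L_tot| = ℏ√(2·3) = √6 ℏ.
The minimum angle with z is arccos(2/√6) ≈ 35.26°.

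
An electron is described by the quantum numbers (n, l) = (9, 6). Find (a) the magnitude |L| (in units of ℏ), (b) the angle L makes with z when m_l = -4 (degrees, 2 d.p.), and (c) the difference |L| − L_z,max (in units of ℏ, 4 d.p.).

|L| = ℏ√(6·7) = √42 ℏ ≈ 6.481ℏ.
For m_l = -4: cos θ = -4/√42, θ ≈ 128.11°.
|L| − L_z,max = (√42 − 6)ℏ ≈ 0.4807ℏ.

|L| = √42 ℏ ≈ 6.481ℏ; θ(m_l=-4) ≈ 128.11°; |L|−L_z,max ≈ 0.4807ℏ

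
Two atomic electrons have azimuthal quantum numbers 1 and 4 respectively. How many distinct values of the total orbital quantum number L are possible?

By the triangle rule, |l₁ − l₂| ≤ L ≤ l₁ + l₂.
Allowed values: L = 3, 4, 5.
That is 3 values.

3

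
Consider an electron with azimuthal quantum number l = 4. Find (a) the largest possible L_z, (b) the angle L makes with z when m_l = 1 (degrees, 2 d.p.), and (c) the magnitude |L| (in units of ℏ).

L_z,max = 4ℏ; θ(m_l=1) ≈ 77.08°; |L| = 2√5 ℏ ≈ 4.472ℏ

L_z,max = lℏ = 4ℏ.
For m_l = 1: cos θ = 1/√20, θ ≈ 77.08°.
|L| = ℏ√(4·5) = 2√5 ℏ ≈ 4.472ℏ.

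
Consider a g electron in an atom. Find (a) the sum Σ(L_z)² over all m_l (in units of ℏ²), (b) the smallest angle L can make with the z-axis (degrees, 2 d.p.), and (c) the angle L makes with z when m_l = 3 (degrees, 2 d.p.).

For a g orbital, l = 4.
Σ m_l² = 60, so Σ(L_z)² = 60 ℏ².
cos θ_min = 4/√20, so θ_min ≈ 26.57°.
For m_l = 3: cos θ = 3/√20, θ ≈ 47.87°.

Σ(L_z)² = 60 ℏ²; θ_min ≈ 26.57°; θ(m_l=3) ≈ 47.87°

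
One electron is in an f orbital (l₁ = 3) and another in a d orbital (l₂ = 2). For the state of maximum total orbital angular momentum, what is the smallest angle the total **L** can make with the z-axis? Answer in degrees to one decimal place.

By the triangle rule, |l₁ − l₂| ≤ L ≤ l₁ + l₂.
Allowed values: L = 1, 2, 3, 4, 5.
The maximum is L = 5, with |L_tot| = ℏ√(5·6) = √30 ℏ.
The minimum angle with z is arccos(5/√30) ≈ 24.1°.

θ_min ≈ 24.1°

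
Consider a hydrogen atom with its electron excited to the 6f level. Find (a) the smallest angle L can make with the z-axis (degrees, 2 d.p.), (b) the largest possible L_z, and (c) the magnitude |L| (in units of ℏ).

The 6f level has l = 3.
cos θ_min = 3/√12, so θ_min ≈ 30.00°.
L_z,max = lℏ = 3ℏ.
|L| = ℏ√(3·4) = 2√3 ℏ ≈ 3.464ℏ.

θ_min ≈ 30.00°; L_z,max = 3ℏ; |L| = 2√3 ℏ ≈ 3.464ℏ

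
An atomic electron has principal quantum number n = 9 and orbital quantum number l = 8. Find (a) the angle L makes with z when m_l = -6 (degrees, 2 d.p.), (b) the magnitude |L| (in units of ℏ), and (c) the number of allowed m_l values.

θ(m_l=-6) ≈ 135.00°; |L| = 6√2 ℏ ≈ 8.485ℏ; 17 values

For m_l = -6: cos θ = -6/√72, θ ≈ 135.00°.
|L| = ℏ√(8·9) = 6√2 ℏ ≈ 8.485ℏ.
There are 2l+1 = 17 values of m_l.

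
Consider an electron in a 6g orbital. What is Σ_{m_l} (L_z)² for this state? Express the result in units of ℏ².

Σ(L_z)² = 60 ℏ²

6g means n = 6, l = 4.
m_l ∈ {-4, -3, -2, -1, 0, 1, 2, 3, 4}.
Σ m_l² = 2·(1 + 4 + 9 + 16) = 60.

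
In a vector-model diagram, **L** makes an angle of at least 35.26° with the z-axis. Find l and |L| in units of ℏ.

l = 2, |L| = √6 ℏ ≈ 2.449ℏ

At minimum angle, m_l = l, so cos θ = l/√(l(l+1)); cos²θ = l/(l+1) = 0.6667.
Thus l = 0.6667/(1 − 0.6667) ≈ 2.
Then |L| = ℏ√(2·3) = √6 ℏ.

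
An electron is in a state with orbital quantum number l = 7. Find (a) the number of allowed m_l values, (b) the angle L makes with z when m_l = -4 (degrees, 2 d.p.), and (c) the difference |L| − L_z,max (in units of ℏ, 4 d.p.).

There are 2l+1 = 15 values of m_l.
For m_l = -4: cos θ = -4/√56, θ ≈ 122.31°.
|L| − L_z,max = (2√14 − 7)ℏ ≈ 0.4833ℏ.

15 values; θ(m_l=-4) ≈ 122.31°; |L|−L_z,max ≈ 0.4833ℏ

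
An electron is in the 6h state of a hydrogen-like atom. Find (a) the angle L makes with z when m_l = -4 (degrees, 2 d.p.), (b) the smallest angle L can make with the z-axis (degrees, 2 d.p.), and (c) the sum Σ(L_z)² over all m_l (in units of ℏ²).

For 6h, l = 5.
For m_l = -4: cos θ = -4/√30, θ ≈ 136.91°.
cos θ_min = 5/√30, so θ_min ≈ 24.09°.
Σ m_l² = 110, so Σ(L_z)² = 110 ℏ².

θ(m_l=-4) ≈ 136.91°; θ_min ≈ 24.09°; Σ(L_z)² = 110 ℏ²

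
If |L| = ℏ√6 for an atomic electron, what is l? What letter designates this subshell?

l = 2 (d orbital)

Since |L|² = l(l+1)ℏ², l(l+1) = 6.
l² + l − 6 = 0 ⇒ l = 2.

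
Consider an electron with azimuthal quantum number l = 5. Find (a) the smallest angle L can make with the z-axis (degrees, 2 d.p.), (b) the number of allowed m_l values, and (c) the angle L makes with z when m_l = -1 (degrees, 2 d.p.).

cos θ_min = 5/√30, so θ_min ≈ 24.09°.
There are 2l+1 = 11 values of m_l.
For m_l = -1: cos θ = -1/√30, θ ≈ 100.52°.

θ_min ≈ 24.09°; 11 values; θ(m_l=-1) ≈ 100.52°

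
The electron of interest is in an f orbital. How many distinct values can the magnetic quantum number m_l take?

7

F corresponds to l = 3.
The number of m_l values is 2l + 1 = 2·3 + 1 = 7.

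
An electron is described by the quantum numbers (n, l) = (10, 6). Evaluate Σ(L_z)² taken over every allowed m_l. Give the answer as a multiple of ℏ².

Σ(L_z)² = 182 ℏ²

The allowed m_l values are -6, -5, -4, -3, -2, -1, 0, 1, 2, 3, 4, 5, 6.
Σ m_l² = l(l+1)(2l+1)/3 = 6·7·13/3 = 182.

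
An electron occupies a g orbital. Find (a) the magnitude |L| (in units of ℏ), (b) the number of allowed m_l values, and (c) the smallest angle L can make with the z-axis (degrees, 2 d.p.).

For a g orbital, l = 4.
|L| = ℏ√(4·5) = 2√5 ℏ ≈ 4.472ℏ.
There are 2l+1 = 9 values of m_l.
cos θ_min = 4/√20, so θ_min ≈ 26.57°.

|L| = 2√5 ℏ ≈ 4.472ℏ; 9 values; θ_min ≈ 26.57°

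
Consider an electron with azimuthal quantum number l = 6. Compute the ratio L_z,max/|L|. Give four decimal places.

L_z,max/|L| = 0.9258

|L| = √42 ℏ ≈ 6.4807ℏ, while L_z,max = lℏ = 6ℏ.
L_z,max/|L| = 6/√42 = 0.9258.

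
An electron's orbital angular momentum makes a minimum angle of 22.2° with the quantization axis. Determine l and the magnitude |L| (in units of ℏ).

cos θ_min = l/√(l(l+1)) = √(l/(l+1)), so l/(l+1) = cos²(22.2°) = 0.8572.
Solving: l = 6.
Then |L| = ℏ√(6·7) = √42 ℏ.

l = 6, |L| = √42 ℏ ≈ 6.481ℏ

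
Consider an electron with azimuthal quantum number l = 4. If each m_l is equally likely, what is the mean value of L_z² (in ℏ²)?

m_l ∈ {-4, -3, -2, -1, 0, 1, 2, 3, 4}.
⟨L_z²⟩ = ℏ²·(Σ m_l²)/(2l+1) = ℏ²·60/9 = 6.667ℏ².

⟨L_z²⟩ = 6.667 ℏ²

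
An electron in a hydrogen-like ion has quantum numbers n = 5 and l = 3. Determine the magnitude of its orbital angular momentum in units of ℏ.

|L| = 2√3 ℏ ≈ 3.464ℏ

|L| = ℏ√(l(l+1)) = ℏ√(3·4) = 2√3 ℏ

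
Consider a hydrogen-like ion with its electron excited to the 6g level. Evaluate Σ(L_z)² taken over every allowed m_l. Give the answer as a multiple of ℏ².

Σ(L_z)² = 60 ℏ²

The 6g level has l = 4.
m_l runs from −4 to 4, i.e. {-4, -3, -2, -1, 0, 1, 2, 3, 4}.
Σ m_l² = l(l+1)(2l+1)/3 = 4·5·9/3 = 60.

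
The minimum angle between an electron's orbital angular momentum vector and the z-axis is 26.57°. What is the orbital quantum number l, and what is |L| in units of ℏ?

cos²θ_min = l/(l+1) = 0.7999.
Solving: l = 4.
Then |L| = ℏ√(4·5) = 2√5 ℏ.

l = 4, |L| = 2√5 ℏ ≈ 4.472ℏ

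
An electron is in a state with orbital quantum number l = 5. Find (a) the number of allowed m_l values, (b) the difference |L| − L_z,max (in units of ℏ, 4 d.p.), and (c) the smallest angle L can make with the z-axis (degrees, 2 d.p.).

11 values; |L|−L_z,max ≈ 0.4772ℏ; θ_min ≈ 24.09°

There are 2l+1 = 11 values of m_l.
|L| − L_z,max = (√30 − 5)ℏ ≈ 0.4772ℏ.
cos θ_min = 5/√30, so θ_min ≈ 24.09°.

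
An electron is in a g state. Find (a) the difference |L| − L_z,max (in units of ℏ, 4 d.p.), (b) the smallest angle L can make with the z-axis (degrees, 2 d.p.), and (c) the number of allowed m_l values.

|L|−L_z,max ≈ 0.4721ℏ; θ_min ≈ 26.57°; 9 values

The letter g corresponds to l = 4.
|L| − L_z,max = (2√5 − 4)ℏ ≈ 0.4721ℏ.
cos θ_min = 4/√20, so θ_min ≈ 26.57°.
There are 2l+1 = 9 values of m_l.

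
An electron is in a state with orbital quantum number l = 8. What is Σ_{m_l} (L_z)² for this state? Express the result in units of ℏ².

Σ(L_z)² = 408 ℏ²

m_l runs from −8 to 8, i.e. {-8, -7, -6, -5, -4, -3, -2, -1, 0, 1, 2, 3, 4, 5, 6, 7, 8}.
Σ m_l² = l(l+1)(2l+1)/3 = 8·9·17/3 = 408.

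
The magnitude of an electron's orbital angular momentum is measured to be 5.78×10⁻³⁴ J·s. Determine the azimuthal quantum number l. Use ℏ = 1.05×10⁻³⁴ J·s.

Dividing by ℏ: |L|/ℏ ≈ 5.505.
(|L|/ℏ)² = l(l+1) ≈ 30.30 ⇒ l = 5.

l = 5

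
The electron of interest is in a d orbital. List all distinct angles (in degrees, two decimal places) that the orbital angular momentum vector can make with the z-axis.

A d state has l = 2.
|L|² = l(l+1)ℏ² = 6ℏ², so |L| = √6 ℏ.
cos θ = m_l/√6 for each m_l ∈ {-2, -1, 0, 1, 2}.

θ ∈ {35.26°, 65.91°, 90.00°, 114.09°, 144.74°}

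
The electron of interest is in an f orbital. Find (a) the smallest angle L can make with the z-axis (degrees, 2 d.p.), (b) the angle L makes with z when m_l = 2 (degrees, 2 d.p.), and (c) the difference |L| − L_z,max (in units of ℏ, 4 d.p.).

θ_min ≈ 30.00°; θ(m_l=2) ≈ 54.74°; |L|−L_z,max ≈ 0.4641ℏ

An f state has l = 3.
cos θ_min = 3/√12, so θ_min ≈ 30.00°.
For m_l = 2: cos θ = 2/√12, θ ≈ 54.74°.
|L| − L_z,max = (2√3 − 3)ℏ ≈ 0.4641ℏ.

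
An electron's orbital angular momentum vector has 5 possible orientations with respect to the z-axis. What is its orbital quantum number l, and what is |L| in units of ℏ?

5 = 2l + 1, so l = (5−1)/2 = 2.
Then |L| = √(l(l+1)) ℏ = √6 ℏ.

l = 2, |L| = √6 ℏ ≈ 2.449ℏ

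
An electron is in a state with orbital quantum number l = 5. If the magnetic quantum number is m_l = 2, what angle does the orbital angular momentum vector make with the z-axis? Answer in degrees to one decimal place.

θ ≈ 68.6°

|L| = ℏ√(l(l+1)) = √30 ℏ.
L_z = m_l ℏ = 2ℏ.
cos θ = L_z/|L| = 2/√30, so θ ≈ 68.6°.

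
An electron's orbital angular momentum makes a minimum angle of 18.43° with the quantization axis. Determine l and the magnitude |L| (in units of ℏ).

l = 9, |L| = 3√10 ℏ ≈ 9.487ℏ

cos θ_min = l/√(l(l+1)) = √(l/(l+1)), so l/(l+1) = cos²(18.43°) = 0.9001.
Thus l = 0.9001/(1 − 0.9001) ≈ 9.
Then |L| = ℏ√(9·10) = 3√10 ℏ.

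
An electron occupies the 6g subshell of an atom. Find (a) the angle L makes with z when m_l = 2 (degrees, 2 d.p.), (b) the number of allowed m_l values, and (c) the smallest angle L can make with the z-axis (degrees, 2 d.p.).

θ(m_l=2) ≈ 63.43°; 9 values; θ_min ≈ 26.57°

6g means n = 6, l = 4.
For m_l = 2: cos θ = 2/√20, θ ≈ 63.43°.
There are 2l+1 = 9 values of m_l.
cos θ_min = 4/√20, so θ_min ≈ 26.57°.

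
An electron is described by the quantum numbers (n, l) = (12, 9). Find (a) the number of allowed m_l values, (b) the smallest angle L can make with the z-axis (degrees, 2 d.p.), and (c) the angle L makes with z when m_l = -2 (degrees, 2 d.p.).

There are 2l+1 = 19 values of m_l.
cos θ_min = 9/√90, so θ_min ≈ 18.43°.
For m_l = -2: cos θ = -2/√90, θ ≈ 102.17°.

19 values; θ_min ≈ 18.43°; θ(m_l=-2) ≈ 102.17°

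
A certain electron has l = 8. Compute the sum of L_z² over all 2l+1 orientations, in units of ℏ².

Σ(L_z)² = 408 ℏ²

m_l runs from −8 to 8, i.e. {-8, -7, -6, -5, -4, -3, -2, -1, 0, 1, 2, 3, 4, 5, 6, 7, 8}.
Σ m_l² = 2·(1 + 4 + 9 + 16 + 25 + 36 + 49 + 64) = 408.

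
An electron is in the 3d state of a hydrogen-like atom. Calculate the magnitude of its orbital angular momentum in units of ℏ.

|L| = √6 ℏ ≈ 2.449ℏ

For 3d, l = 2.
|L| = ℏ√(l(l+1)) = ℏ√(2·3) = √6 ℏ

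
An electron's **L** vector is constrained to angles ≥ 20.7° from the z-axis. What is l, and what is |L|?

l = 7, |L| = 2√14 ℏ ≈ 7.483ℏ

At minimum angle, m_l = l, so cos θ = l/√(l(l+1)); cos²θ = l/(l+1) = 0.8751.
Solving: l = 7.
Then |L| = ℏ√(7·8) = 2√14 ℏ.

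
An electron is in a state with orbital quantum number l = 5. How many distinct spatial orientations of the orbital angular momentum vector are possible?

11

The number of m_l values is 2l + 1 = 2·5 + 1 = 11.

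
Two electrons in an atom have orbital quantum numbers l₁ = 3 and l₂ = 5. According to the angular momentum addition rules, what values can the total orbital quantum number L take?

By the triangle rule, |l₁ − l₂| ≤ L ≤ l₁ + l₂.
Allowed values: L = 2, 3, 4, 5, 6, 7, 8.

L = 2, 3, 4, 5, 6, 7, 8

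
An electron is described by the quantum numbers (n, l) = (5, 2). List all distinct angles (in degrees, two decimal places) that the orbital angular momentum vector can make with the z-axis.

θ ∈ {35.26°, 65.91°, 90.00°, 114.09°, 144.74°}

|L|² = l(l+1)ℏ² = 6ℏ², so |L| = √6 ℏ.
cos θ = m_l/√6 for each m_l ∈ {-2, -1, 0, 1, 2}.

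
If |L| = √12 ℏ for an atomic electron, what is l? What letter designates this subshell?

Since |L|² = l(l+1)ℏ², l(l+1) = 12.
Solving: l = 3.

l = 3 (f orbital)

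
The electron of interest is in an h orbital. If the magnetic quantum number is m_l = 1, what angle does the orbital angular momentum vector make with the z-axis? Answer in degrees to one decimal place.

θ ≈ 79.5°

H corresponds to l = 5.
|L| = ℏ√(l(l+1)) = √30 ℏ.
L_z = m_l ℏ = 1ℏ.
cos θ = L_z/|L| = 1/√30, so θ ≈ 79.5°.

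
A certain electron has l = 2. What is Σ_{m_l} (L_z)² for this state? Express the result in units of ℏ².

Σ(L_z)² = 10 ℏ²

The allowed m_l values are -2, -1, 0, 1, 2.
Σ m_l² = 2·(1 + 4) = 10.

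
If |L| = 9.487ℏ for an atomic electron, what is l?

Since |L|² = l(l+1)ℏ², l(l+1) = 90.
l² + l − 90 = 0 ⇒ l = 9.

l = 9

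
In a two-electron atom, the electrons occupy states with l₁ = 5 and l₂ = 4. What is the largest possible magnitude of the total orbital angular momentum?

L runs from |5 − 4| = 1 to 5 + 4 = 9.
Allowed values: L = 1, 2, 3, 4, 5, 6, 7, 8, 9.
The largest magnitude corresponds to L = 9: |L_tot| = ℏ√(9·10) = 3√10 ℏ.

|L_tot|_max = 3√10 ℏ ≈ 9.487ℏ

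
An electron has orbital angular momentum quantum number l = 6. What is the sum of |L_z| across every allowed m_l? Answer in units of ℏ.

Σ|L_z| = 42 ℏ

The allowed m_l values are -6, -5, -4, -3, -2, -1, 0, 1, 2, 3, 4, 5, 6.
Σ|m_l| = l(l+1) = 42.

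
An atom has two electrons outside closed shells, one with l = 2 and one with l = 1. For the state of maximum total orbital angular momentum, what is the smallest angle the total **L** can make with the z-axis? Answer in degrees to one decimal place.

θ_min ≈ 30.0°

L runs from |2 − 1| = 1 to 2 + 1 = 3.
L ∈ {1, 2, 3}.
The maximum is L = 3, with |L_tot| = ℏ√(3·4) = 2√3 ℏ.
The minimum angle with z is arccos(3/√12) ≈ 30.0°.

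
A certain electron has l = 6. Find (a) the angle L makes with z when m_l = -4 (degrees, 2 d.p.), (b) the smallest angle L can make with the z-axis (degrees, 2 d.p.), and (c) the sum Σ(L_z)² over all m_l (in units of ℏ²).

θ(m_l=-4) ≈ 128.11°; θ_min ≈ 22.21°; Σ(L_z)² = 182 ℏ²

For m_l = -4: cos θ = -4/√42, θ ≈ 128.11°.
cos θ_min = 6/√42, so θ_min ≈ 22.21°.
Σ m_l² = 182, so Σ(L_z)² = 182 ℏ².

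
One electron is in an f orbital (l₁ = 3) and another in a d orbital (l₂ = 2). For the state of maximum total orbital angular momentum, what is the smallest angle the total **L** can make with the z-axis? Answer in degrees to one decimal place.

The total orbital quantum number L ranges from |l₁ − l₂| to l₁ + l₂ in integer steps.
L ∈ {1, 2, 3, 4, 5}.
The maximum is L = 5, with |L_tot| = ℏ√(5·6) = √30 ℏ.
The minimum angle with z is arccos(5/√30) ≈ 24.1°.

θ_min ≈ 24.1°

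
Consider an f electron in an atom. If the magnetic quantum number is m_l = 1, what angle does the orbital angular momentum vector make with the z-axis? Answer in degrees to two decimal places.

θ ≈ 73.22°

An f state has l = 3.
|L|² = l(l+1)ℏ² = 12ℏ², so |L| = 2√3 ℏ.
L_z = m_l ℏ = 1ℏ.
cos θ = L_z/|L| = 1/√12, so θ ≈ 73.22°.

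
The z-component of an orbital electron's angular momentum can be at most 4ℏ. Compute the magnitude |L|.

|L| = 2√5 ℏ ≈ 4.472ℏ

The maximum L_z equals lℏ, giving l = 4.
|L| = ℏ√(l(l+1)) = 2√5 ℏ.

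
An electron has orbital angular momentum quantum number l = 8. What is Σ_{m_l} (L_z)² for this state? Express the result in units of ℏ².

Σ(L_z)² = 408 ℏ²

The allowed m_l values are -8, -7, -6, -5, -4, -3, -2, -1, 0, 1, 2, 3, 4, 5, 6, 7, 8.
Σ m_l² = l(l+1)(2l+1)/3 = 8·9·17/3 = 408.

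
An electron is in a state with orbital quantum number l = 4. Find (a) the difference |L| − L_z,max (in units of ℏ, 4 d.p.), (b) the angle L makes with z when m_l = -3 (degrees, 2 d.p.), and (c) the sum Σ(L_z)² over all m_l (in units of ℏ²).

|L| − L_z,max = (2√5 − 4)ℏ ≈ 0.4721ℏ.
For m_l = -3: cos θ = -3/√20, θ ≈ 132.13°.
Σ m_l² = 60, so Σ(L_z)² = 60 ℏ².

|L|−L_z,max ≈ 0.4721ℏ; θ(m_l=-3) ≈ 132.13°; Σ(L_z)² = 60 ℏ²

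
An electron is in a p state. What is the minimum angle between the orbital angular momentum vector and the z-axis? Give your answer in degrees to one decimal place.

θ_min ≈ 45.0°

P corresponds to l = 1.
|L| = ℏ√(l(l+1)) = √2 ℏ.
The smallest angle corresponds to the largest L_z, i.e. m_l = l = 1, giving L_z = 1ℏ.
cos θ_min = 1/√2, so θ_min ≈ 45.0°.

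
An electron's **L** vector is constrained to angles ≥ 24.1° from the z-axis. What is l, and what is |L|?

l = 5, |L| = √30 ℏ ≈ 5.477ℏ

At minimum angle, m_l = l, so cos θ = l/√(l(l+1)); cos²θ = l/(l+1) = 0.8333.
Solving: l = 5.
Then |L| = ℏ√(5·6) = √30 ℏ.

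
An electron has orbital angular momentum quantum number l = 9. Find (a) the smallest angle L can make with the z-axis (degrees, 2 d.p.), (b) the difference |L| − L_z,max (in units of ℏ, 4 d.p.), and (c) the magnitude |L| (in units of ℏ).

θ_min ≈ 18.43°; |L|−L_z,max ≈ 0.4868ℏ; |L| = 3√10 ℏ ≈ 9.487ℏ

cos θ_min = 9/√90, so θ_min ≈ 18.43°.
|L| − L_z,max = (3√10 − 9)ℏ ≈ 0.4868ℏ.
|L| = ℏ√(9·10) = 3√10 ℏ ≈ 9.487ℏ.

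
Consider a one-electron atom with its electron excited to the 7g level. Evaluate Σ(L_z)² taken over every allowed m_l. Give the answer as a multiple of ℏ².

Σ(L_z)² = 60 ℏ²

The 7g level has l = 4.
m_l runs from −4 to 4, i.e. {-4, -3, -2, -1, 0, 1, 2, 3, 4}.
Σ m_l² = l(l+1)(2l+1)/3 = 4·5·9/3 = 60.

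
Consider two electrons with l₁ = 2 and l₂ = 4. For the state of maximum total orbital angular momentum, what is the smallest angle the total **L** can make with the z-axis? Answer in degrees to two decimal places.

θ_min ≈ 22.21°

By the triangle rule, |l₁ − l₂| ≤ L ≤ l₁ + l₂.
L ∈ {2, 3, 4, 5, 6}.
The maximum is L = 6, with |L_tot| = ℏ√(6·7) = √42 ℏ.
The minimum angle with z is arccos(6/√42) ≈ 22.21°.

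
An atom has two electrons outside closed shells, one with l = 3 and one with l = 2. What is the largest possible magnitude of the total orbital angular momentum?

|L_tot|_max = √30 ℏ ≈ 5.477ℏ

By the triangle rule, |l₁ − l₂| ≤ L ≤ l₁ + l₂.
Allowed values: L = 1, 2, 3, 4, 5.
The largest magnitude corresponds to L = 5: |L_tot| = ℏ√(5·6) = √30 ℏ.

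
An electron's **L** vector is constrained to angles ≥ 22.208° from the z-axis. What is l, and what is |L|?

cos θ_min = l/√(l(l+1)) = √(l/(l+1)), so l/(l+1) = cos²(22.208°) = 0.8571.
l = cos²θ/sin²θ ≈ 6.
Then |L| = ℏ√(6·7) = √42 ℏ.

l = 6, |L| = √42 ℏ ≈ 6.481ℏ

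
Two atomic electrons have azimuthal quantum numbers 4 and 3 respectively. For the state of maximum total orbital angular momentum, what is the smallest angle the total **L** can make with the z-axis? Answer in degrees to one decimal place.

θ_min ≈ 20.7°

L runs from |4 − 3| = 1 to 4 + 3 = 7.
Allowed values: L = 1, 2, 3, 4, 5, 6, 7.
The maximum is L = 7, with |L_tot| = ℏ√(7·8) = 2√14 ℏ.
The minimum angle with z is arccos(7/√56) ≈ 20.7°.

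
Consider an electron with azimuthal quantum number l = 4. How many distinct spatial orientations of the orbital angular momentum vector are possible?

The number of m_l values is 2l + 1 = 2·4 + 1 = 9.

9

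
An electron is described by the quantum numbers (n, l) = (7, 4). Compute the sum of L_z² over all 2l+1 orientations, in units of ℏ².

m_l ∈ {-4, -3, -2, -1, 0, 1, 2, 3, 4}.
Σ m_l² = l(l+1)(2l+1)/3 = 4·5·9/3 = 60.

Σ(L_z)² = 60 ℏ²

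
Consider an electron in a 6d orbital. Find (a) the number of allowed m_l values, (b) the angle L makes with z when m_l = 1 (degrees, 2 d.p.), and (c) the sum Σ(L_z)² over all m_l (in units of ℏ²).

The 6d subshell has l = 2.
There are 2l+1 = 5 values of m_l.
For m_l = 1: cos θ = 1/√6, θ ≈ 65.91°.
Σ m_l² = 10, so Σ(L_z)² = 10 ℏ².

5 values; θ(m_l=1) ≈ 65.91°; Σ(L_z)² = 10 ℏ²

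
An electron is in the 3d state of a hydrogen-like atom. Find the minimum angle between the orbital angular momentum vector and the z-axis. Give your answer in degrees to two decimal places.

θ_min ≈ 35.26°

For 3d, l = 2.
|L| = √(l(l+1)) ℏ = √6 ℏ.
The smallest angle corresponds to the largest L_z, i.e. m_l = l = 2, giving L_z = 2ℏ.
cos θ_min = 2/√6, so θ_min ≈ 35.26°.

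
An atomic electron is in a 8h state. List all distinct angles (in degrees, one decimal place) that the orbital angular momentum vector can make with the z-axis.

The 8h subshell has l = 5.
|L|² = l(l+1)ℏ² = 30ℏ², so |L| = √30 ℏ.
cos θ = m_l/√30 for each m_l ∈ {-5, -4, -3, -2, -1, 0, 1, 2, 3, 4, 5}.

θ ∈ {24.1°, 43.1°, 56.8°, 68.6°, 79.5°, 90.0°, 100.5°, 111.4°, 123.2°, 136.9°, 155.9°}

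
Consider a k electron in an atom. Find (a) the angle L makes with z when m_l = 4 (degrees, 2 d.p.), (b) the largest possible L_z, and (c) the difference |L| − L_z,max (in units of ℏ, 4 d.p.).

θ(m_l=4) ≈ 57.69°; L_z,max = 7ℏ; |L|−L_z,max ≈ 0.4833ℏ

For a k orbital, l = 7.
For m_l = 4: cos θ = 4/√56, θ ≈ 57.69°.
L_z,max = lℏ = 7ℏ.
|L| − L_z,max = (2√14 − 7)ℏ ≈ 0.4833ℏ.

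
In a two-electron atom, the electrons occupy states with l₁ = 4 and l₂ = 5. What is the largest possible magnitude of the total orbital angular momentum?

By the triangle rule, |l₁ − l₂| ≤ L ≤ l₁ + l₂.
So L can be 1, 2, 3, 4, 5, 6, 7, 8, 9.
The largest magnitude corresponds to L = 9: |L_tot| = ℏ√(9·10) = 3√10 ℏ.

|L_tot|_max = 3√10 ℏ ≈ 9.487ℏ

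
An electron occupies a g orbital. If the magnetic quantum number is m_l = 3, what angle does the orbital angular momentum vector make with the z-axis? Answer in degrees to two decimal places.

The letter g corresponds to l = 4.
|L| = ℏ√(l(l+1)) = 2√5 ℏ.
L_z = m_l ℏ = 3ℏ.
cos θ = L_z/|L| = 3/√20, so θ ≈ 47.87°.

θ ≈ 47.87°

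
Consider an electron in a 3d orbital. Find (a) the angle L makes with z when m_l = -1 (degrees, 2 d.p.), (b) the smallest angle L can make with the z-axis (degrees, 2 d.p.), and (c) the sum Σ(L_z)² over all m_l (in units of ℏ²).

For 3d, l = 2.
For m_l = -1: cos θ = -1/√6, θ ≈ 114.09°.
cos θ_min = 2/√6, so θ_min ≈ 35.26°.
Σ m_l² = 10, so Σ(L_z)² = 10 ℏ².

θ(m_l=-1) ≈ 114.09°; θ_min ≈ 35.26°; Σ(L_z)² = 10 ℏ²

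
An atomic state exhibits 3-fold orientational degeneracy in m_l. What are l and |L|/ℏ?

3 = 2l + 1, so l = (3−1)/2 = 1.
|L| = ℏ√(l(l+1)) = ℏ√(1·2) = √2 ℏ.

l = 1, |L| = √2 ℏ ≈ 1.414ℏ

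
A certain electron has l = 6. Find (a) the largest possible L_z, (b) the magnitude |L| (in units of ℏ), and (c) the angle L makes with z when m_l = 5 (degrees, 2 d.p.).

L_z,max = 6ℏ; |L| = √42 ℏ ≈ 6.481ℏ; θ(m_l=5) ≈ 39.51°

L_z,max = lℏ = 6ℏ.
|L| = ℏ√(6·7) = √42 ℏ ≈ 6.481ℏ.
For m_l = 5: cos θ = 5/√42, θ ≈ 39.51°.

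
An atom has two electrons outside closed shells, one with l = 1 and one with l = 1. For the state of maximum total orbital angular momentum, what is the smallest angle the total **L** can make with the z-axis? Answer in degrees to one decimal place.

Angular momentum addition gives L = |l₁ − l₂|, …, l₁ + l₂.
So L can be 0, 1, 2.
The maximum is L = 2, with |L_tot| = ℏ√(2·3) = √6 ℏ.
The minimum angle with z is arccos(2/√6) ≈ 35.3°.

θ_min ≈ 35.3°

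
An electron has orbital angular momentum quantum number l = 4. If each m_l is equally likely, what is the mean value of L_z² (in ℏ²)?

⟨L_z²⟩ = 6.667 ℏ²

The allowed m_l values are -4, -3, -2, -1, 0, 1, 2, 3, 4.
Average of L_z² over 9 states: 60/9 ℏ² = 6.667 ℏ².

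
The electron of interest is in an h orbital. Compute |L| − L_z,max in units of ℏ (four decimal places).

For an h orbital, l = 5.
|L| = √30 ℏ ≈ 5.4772ℏ, while L_z,max = lℏ = 5ℏ.
The difference is (√30 − 5)ℏ ≈ 0.4772ℏ.

|L| − L_z,max ≈ 0.4772ℏ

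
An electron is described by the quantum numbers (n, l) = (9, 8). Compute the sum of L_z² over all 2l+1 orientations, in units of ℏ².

Σ(L_z)² = 408 ℏ²

m_l ∈ {-8, -7, -6, -5, -4, -3, -2, -1, 0, 1, 2, 3, 4, 5, 6, 7, 8}.
Σ m_l² = l(l+1)(2l+1)/3 = 8·9·17/3 = 408.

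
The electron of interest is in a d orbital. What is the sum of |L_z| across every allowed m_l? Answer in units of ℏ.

Σ|L_z| = 6 ℏ

A d state has l = 2.
m_l runs from −2 to 2, i.e. {-2, -1, 0, 1, 2}.
Σ|m_l| = 2·2(2+1)/2 = 6.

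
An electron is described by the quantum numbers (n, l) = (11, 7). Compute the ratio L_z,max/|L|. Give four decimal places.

L_z,max/|L| = 0.9354

|L| = 2√14 ℏ ≈ 7.4833ℏ, while L_z,max = lℏ = 7ℏ.
L_z,max/|L| = 7/√56 = 0.9354.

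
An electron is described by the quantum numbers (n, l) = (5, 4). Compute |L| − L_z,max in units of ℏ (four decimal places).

|L| = 2√5 ℏ ≈ 4.4721ℏ, while L_z,max = lℏ = 4ℏ.
The difference is (2√5 − 4)ℏ ≈ 0.4721ℏ.

|L| − L_z,max ≈ 0.4721ℏ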